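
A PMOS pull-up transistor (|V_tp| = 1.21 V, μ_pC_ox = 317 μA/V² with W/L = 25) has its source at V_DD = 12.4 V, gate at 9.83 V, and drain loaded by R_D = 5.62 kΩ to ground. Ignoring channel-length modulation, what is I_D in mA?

V_SG = V_DD − V_G = 12.4 − 9.83 = 2.57 V, so V_ov = 2.57 − 1.21 = 1.36 V.
k_p = μ_pC_ox · (W/L) = 7.925 mA/V².
Assume saturation: I_D = ½ k_p V_ov² = 0.5 × 7.925 × 1.36² = 7.33 mA, giving V_SD = V_DD − I_D R_D = 12.4 − 7.33 × 5.62 = -28.8 V.
But -28.8 V < V_ov = 1.36 V, so the device is actually in triode.
In triode I_D = k_p[V_ov V_SD − ½ V_SD²] and I_D = (V_DD − V_SD)/R_D. Equating: 22.3 V_SD² − 61.57 V_SD + 12.4 = 0, giving V_SD = 0.219 V (the root below V_ov).
I_D = (12.4 − 0.219) / 5.62 = 2.17 mA.

I_D = 2.17 mA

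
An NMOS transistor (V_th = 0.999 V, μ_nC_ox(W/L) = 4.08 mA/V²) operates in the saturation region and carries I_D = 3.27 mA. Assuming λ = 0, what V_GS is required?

V_GS = 2.27 V

In saturation I_D = ½ k_n (V_GS − V_th)², so V_GS − V_th = √(2 I_D / k_n) = √(2 × 3.27 / 4.08) = 1.27 V.
V_GS = 0.999 + 1.27 = 2.27 V.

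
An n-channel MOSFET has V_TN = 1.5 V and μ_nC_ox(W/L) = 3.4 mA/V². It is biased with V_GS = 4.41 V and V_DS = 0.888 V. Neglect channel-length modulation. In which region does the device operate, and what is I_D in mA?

V_ov = V_GS − V_TN = 4.41 − 1.5 = 2.91 V.
Since V_DS = 0.888 V < V_ov = 2.91 V, the device is in the triode region.
I_D = k_n [V_ov · V_DS − ½ V_DS²] = 3.4 × [2.91 × 0.888 − 0.5 × 0.888²] = 7.45 mA.

Triode; I_D = 7.45 mA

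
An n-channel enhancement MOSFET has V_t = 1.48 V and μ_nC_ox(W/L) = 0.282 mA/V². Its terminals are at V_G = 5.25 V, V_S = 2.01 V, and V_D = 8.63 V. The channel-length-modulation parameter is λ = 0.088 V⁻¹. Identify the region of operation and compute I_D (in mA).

Saturation; I_D = 0.691 mA

V_GS = V_G − V_S = 5.25 − 2.01 = 3.24 V; V_DS = V_D − V_S = 8.63 − 2.01 = 6.62 V.
V_ov = V_GS − V_t = 3.24 − 1.48 = 1.76 V.
Since V_DS = 6.62 V ≥ V_ov = 1.76 V, the device is in saturation.
I_D = ½ k_n V_ov² (1 + λ V_DS) = 0.5 × 0.282 × 1.76² × (1 + 0.088 × 6.62) = 0.691 mA.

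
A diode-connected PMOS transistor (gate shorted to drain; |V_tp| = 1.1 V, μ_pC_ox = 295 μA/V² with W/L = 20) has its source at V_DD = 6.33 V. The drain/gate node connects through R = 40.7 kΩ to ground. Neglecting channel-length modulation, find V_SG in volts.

V_SG = 1.30 V

With gate tied to drain, V_SG = V_SD ≥ V_SG − |V_tp|, so the device is in saturation.
k_p = μ_pC_ox · (W/L) = 5.9 mA/V².
KCL at the drain: ½ k_p (V_SG − |V_tp|)² = (V_DD − V_SG)/R.
Let x = V_SG − 1.1. Then 120 x² + x − 5.23 = 0, giving x = 0.205 V (positive root), so V_SG = 1.3 V.
I_D = (V_DD − V_SG)/R = (6.33 − 1.3) / 40.7 = 0.123 mA.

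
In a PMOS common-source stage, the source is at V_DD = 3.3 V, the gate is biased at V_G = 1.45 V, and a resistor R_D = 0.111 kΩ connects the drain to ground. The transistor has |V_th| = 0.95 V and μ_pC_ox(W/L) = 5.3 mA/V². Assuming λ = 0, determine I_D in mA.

V_SG = V_DD − V_G = 3.3 − 1.45 = 1.85 V, so V_ov = 1.85 − 0.95 = 0.9 V.
Assume saturation: I_D = ½ k_p V_ov² = 0.5 × 5.3 × 0.9² = 2.15 mA, giving V_SD = V_DD − I_D R_D = 3.3 − 2.15 × 0.111 = 3.06 V.
V_SD = 3.06 V ≥ V_ov = 0.9 V, confirming saturation.

I_D = 2.15 mA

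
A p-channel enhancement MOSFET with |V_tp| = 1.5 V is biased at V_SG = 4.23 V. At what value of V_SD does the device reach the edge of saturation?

The boundary between triode and saturation is V_SD = V_SG − |V_tp| = V_ov.
V_ov = 4.23 − 1.5 = 2.73 V.

V_SD,sat = 2.73 V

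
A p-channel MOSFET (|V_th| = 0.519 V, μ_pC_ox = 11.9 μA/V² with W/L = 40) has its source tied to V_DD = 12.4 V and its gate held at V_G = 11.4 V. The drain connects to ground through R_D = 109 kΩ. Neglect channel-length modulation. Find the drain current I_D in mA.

I_D = 0.0551 mA

V_SG = V_DD − V_G = 12.4 − 11.4 = 1 V, so V_ov = 1 − 0.519 = 0.481 V.
k_p = μ_pC_ox · (W/L) = 0.476 mA/V².
Assume saturation: I_D = ½ k_p V_ov² = 0.5 × 0.476 × 0.481² = 0.0551 mA, giving V_SD = V_DD − I_D R_D = 12.4 − 0.0551 × 109 = 6.4 V.
V_SD = 6.4 V ≥ V_ov = 0.481 V, confirming saturation.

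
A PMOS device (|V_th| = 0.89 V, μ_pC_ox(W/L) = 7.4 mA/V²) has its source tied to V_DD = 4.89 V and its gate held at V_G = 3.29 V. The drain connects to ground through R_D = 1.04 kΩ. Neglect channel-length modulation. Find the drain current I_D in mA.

I_D = 1.87 mA

V_SG = V_DD − V_G = 4.89 − 3.29 = 1.6 V, so V_ov = 1.6 − 0.89 = 0.71 V.
Assume saturation: I_D = ½ k_p V_ov² = 0.5 × 7.4 × 0.71² = 1.87 mA, giving V_SD = V_DD − I_D R_D = 4.89 − 1.87 × 1.04 = 2.95 V.
V_SD = 2.95 V ≥ V_ov = 0.71 V, confirming saturation.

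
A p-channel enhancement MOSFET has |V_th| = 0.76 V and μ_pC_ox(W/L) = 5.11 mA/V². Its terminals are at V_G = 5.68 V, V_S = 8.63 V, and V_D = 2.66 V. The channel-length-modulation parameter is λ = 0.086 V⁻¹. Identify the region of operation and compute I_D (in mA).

V_SG = V_S − V_G = 8.63 − 5.68 = 2.95 V; V_SD = V_S − V_D = 8.63 − 2.66 = 5.97 V.
V_ov = V_SG − |V_th| = 2.95 − 0.76 = 2.19 V.
Since V_SD = 5.97 V ≥ V_ov = 2.19 V, the device is in saturation.
I_D = ½ k_p V_ov² (1 + λ V_SD) = 0.5 × 5.11 × 2.19² × (1 + 0.086 × 5.97) = 18.5 mA.

Saturation; I_D = 18.5 mA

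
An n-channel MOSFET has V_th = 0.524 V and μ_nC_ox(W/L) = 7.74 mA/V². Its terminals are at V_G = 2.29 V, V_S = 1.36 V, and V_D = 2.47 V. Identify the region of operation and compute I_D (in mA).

V_GS = V_G − V_S = 2.29 − 1.36 = 0.93 V; V_DS = V_D − V_S = 2.47 − 1.36 = 1.11 V.
V_ov = V_GS − V_th = 0.93 − 0.524 = 0.406 V.
Since V_DS = 1.11 V ≥ V_ov = 0.406 V, the device is in saturation.
I_D = ½ k_n V_ov² = 0.5 × 7.74 × 0.406² = 0.638 mA.

Saturation; I_D = 0.638 mA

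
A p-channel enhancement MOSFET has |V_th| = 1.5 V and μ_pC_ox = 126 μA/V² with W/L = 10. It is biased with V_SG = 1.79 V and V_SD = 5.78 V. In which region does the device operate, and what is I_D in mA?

k_p = μ_pC_ox · (W/L) = 1.26 mA/V².
V_ov = V_SG − |V_th| = 1.79 − 1.5 = 0.29 V.
Since V_SD = 5.78 V ≥ V_ov = 0.29 V, the device is in saturation.
I_D = ½ k_p V_ov² = 0.5 × 1.26 × 0.29² = 0.053 mA.

Saturation; I_D = 0.0530 mA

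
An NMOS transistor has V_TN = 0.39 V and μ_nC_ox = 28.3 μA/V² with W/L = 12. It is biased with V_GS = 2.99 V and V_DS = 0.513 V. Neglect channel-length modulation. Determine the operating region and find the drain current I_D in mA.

Triode; I_D = 0.408 mA

k_n = μ_nC_ox · (W/L) = 0.3396 mA/V².
V_ov = V_GS − V_TN = 2.99 − 0.39 = 2.6 V.
Since V_DS = 0.513 V < V_ov = 2.6 V, the device is in the triode region.
I_D = k_n [V_ov · V_DS − ½ V_DS²] = 0.3396 × [2.6 × 0.513 − 0.5 × 0.513²] = 0.408 mA.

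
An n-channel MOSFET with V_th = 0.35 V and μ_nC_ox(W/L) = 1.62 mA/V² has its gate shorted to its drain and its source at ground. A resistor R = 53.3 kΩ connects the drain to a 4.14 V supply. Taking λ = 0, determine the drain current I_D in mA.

With gate tied to drain, V_GS = V_DS ≥ V_GS − V_th, so the device is in saturation.
KCL at the drain: ½ k_n (V_GS − V_th)² = (V_DD − V_GS)/R.
Let x = V_GS − 0.35. Then 43.2 x² + x − 3.79 = 0, giving x = 0.285 V (positive root), so V_GS = 0.635 V.
I_D = (V_DD − V_GS)/R = (4.14 − 0.635) / 53.3 = 0.0658 mA.

I_D = 0.0658 mA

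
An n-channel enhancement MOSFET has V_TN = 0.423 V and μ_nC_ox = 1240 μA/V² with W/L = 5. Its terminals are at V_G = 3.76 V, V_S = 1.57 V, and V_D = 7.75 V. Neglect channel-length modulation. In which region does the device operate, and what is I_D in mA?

Saturation; I_D = 9.68 mA

V_GS = V_G − V_S = 3.76 − 1.57 = 2.19 V; V_DS = V_D − V_S = 7.75 − 1.57 = 6.18 V.
k_n = μ_nC_ox · (W/L) = 6.2 mA/V².
V_ov = V_GS − V_TN = 2.19 − 0.423 = 1.77 V.
Since V_DS = 6.18 V ≥ V_ov = 1.77 V, the device is in saturation.
I_D = ½ k_n V_ov² = 0.5 × 6.2 × 1.77² = 9.68 mA.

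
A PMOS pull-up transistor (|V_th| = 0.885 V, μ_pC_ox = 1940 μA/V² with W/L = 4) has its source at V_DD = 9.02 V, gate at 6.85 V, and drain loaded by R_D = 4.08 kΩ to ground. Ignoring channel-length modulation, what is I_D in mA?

I_D = 2.15 mA

V_SG = V_DD − V_G = 9.02 − 6.85 = 2.17 V, so V_ov = 2.17 − 0.885 = 1.28 V.
k_p = μ_pC_ox · (W/L) = 7.76 mA/V².
Assume saturation: I_D = ½ k_p V_ov² = 0.5 × 7.76 × 1.28² = 6.41 mA, giving V_SD = V_DD − I_D R_D = 9.02 − 6.41 × 4.08 = -17.1 V.
But -17.1 V < V_ov = 1.28 V, so the device is actually in triode.
In triode I_D = k_p[V_ov V_SD − ½ V_SD²] and I_D = (V_DD − V_SD)/R_D. Equating: 15.8 V_SD² − 41.68 V_SD + 9.02 = 0, giving V_SD = 0.238 V (the root below V_ov).
I_D = (9.02 − 0.238) / 4.08 = 2.15 mA.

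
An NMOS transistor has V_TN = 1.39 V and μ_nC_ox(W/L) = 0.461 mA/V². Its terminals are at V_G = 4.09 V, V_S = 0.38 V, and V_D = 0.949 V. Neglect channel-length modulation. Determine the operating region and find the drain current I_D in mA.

Triode; I_D = 0.534 mA

V_GS = V_G − V_S = 4.09 − 0.38 = 3.71 V; V_DS = V_D − V_S = 0.949 − 0.38 = 0.569 V.
V_ov = V_GS − V_TN = 3.71 − 1.39 = 2.32 V.
Since V_DS = 0.569 V < V_ov = 2.32 V, the device is in the triode region.
I_D = k_n [V_ov · V_DS − ½ V_DS²] = 0.461 × [2.32 × 0.569 − 0.5 × 0.569²] = 0.534 mA.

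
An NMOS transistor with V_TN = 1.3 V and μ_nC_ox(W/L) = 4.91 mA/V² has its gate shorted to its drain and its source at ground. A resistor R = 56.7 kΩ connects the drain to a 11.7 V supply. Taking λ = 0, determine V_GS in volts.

With gate tied to drain, V_GS = V_DS ≥ V_GS − V_TN, so the device is in saturation.
KCL at the drain: ½ k_n (V_GS − V_TN)² = (V_DD − V_GS)/R.
Let x = V_GS − 1.3. Then 139 x² + x − 10.4 = 0, giving x = 0.27 V (positive root), so V_GS = 1.57 V.
I_D = (V_DD − V_GS)/R = (11.7 − 1.57) / 56.7 = 0.179 mA.

V_GS = 1.57 V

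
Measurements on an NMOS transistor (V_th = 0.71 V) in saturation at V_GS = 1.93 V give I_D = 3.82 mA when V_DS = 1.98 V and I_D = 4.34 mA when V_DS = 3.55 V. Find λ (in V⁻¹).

λ = 0.105 V⁻¹

With V_GS fixed, I_D ∝ (1 + λ V_DS) in saturation, so I_D2/I_D1 = (1 + λ V_DS2)/(1 + λ V_DS1).
4.34/3.82 = 1.136 = (1 + 3.55 λ)/(1 + 1.98 λ).
Solving: λ (I_D1 V_DS2 − I_D2 V_DS1) = I_D2 − I_D1, so λ = (4.34 − 3.82) / (3.82 × 3.55 − 4.34 × 1.98) = 0.52 / 4.97 = 0.105 V⁻¹.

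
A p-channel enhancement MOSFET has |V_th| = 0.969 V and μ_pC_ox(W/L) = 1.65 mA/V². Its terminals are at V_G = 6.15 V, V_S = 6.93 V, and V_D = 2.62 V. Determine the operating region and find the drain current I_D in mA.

V_SG = V_S − V_G = 6.93 − 6.15 = 0.78 V; V_SD = V_S − V_D = 6.93 − 2.62 = 4.31 V.
V_SG = 0.78 V < |V_th| = 0.969 V, so the transistor is in cutoff.

Cutoff; I_D = 0 mA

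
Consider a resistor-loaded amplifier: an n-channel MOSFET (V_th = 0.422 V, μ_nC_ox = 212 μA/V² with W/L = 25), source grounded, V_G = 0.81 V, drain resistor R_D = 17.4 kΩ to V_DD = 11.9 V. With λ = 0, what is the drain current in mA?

V_GS = V_G = 0.81 V, so V_ov = 0.81 − 0.422 = 0.388 V.
k_n = μ_nC_ox · (W/L) = 5.3 mA/V².
Assume saturation: I_D = ½ k_n V_ov² = 0.5 × 5.3 × 0.388² = 0.399 mA, giving V_DS = V_DD − I_D R_D = 11.9 − 0.399 × 17.4 = 4.96 V.
V_DS = 4.96 V ≥ V_ov = 0.388 V, confirming saturation.

I_D = 0.399 mA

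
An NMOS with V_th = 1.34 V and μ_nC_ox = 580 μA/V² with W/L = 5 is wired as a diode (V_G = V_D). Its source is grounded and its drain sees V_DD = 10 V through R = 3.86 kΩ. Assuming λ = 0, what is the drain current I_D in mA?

I_D = 1.94 mA

With gate tied to drain, V_GS = V_DS ≥ V_GS − V_th, so the device is in saturation.
k_n = μ_nC_ox · (W/L) = 2.9 mA/V².
KCL at the drain: ½ k_n (V_GS − V_th)² = (V_DD − V_GS)/R.
Let x = V_GS − 1.34. Then 5.6 x² + x − 8.66 = 0, giving x = 1.16 V (positive root), so V_GS = 2.5 V.
I_D = (V_DD − V_GS)/R = (10 − 2.5) / 3.86 = 1.94 mA.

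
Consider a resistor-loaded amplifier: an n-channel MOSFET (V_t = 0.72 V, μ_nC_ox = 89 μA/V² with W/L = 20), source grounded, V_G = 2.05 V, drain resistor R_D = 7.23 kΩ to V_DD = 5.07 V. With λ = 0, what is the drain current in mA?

V_GS = V_G = 2.05 V, so V_ov = 2.05 − 0.72 = 1.33 V.
k_n = μ_nC_ox · (W/L) = 1.78 mA/V².
Assume saturation: I_D = ½ k_n V_ov² = 0.5 × 1.78 × 1.33² = 1.57 mA, giving V_DS = V_DD − I_D R_D = 5.07 − 1.57 × 7.23 = -6.31 V.
But -6.31 V < V_ov = 1.33 V, so the device is actually in triode.
In triode I_D = k_n[V_ov V_DS − ½ V_DS²] and I_D = (V_DD − V_DS)/R_D. Equating: 6.43 V_DS² − 18.12 V_DS + 5.07 = 0, giving V_DS = 0.315 V (the root below V_ov).
I_D = (5.07 − 0.315) / 7.23 = 0.658 mA.

I_D = 0.658 mA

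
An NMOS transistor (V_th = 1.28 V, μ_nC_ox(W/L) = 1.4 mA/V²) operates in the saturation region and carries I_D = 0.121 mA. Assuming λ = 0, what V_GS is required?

V_GS = 1.70 V

In saturation I_D = ½ k_n (V_GS − V_th)², so V_GS − V_th = √(2 I_D / k_n) = √(2 × 0.121 / 1.4) = 0.416 V.
V_GS = 1.28 + 0.416 = 1.7 V.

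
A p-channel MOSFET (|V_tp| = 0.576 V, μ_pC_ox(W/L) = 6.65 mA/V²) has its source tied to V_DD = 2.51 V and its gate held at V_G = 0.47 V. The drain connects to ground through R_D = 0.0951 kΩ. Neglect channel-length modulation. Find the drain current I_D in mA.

I_D = 7.13 mA

V_SG = V_DD − V_G = 2.51 − 0.47 = 2.04 V, so V_ov = 2.04 − 0.576 = 1.46 V.
Assume saturation: I_D = ½ k_p V_ov² = 0.5 × 6.65 × 1.46² = 7.13 mA, giving V_SD = V_DD − I_D R_D = 2.51 − 7.13 × 0.0951 = 1.83 V.
V_SD = 1.83 V ≥ V_ov = 1.46 V, confirming saturation.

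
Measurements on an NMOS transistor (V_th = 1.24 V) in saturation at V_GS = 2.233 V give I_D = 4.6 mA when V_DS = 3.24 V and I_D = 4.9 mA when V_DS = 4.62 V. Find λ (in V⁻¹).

With V_GS fixed, I_D ∝ (1 + λ V_DS) in saturation, so I_D2/I_D1 = (1 + λ V_DS2)/(1 + λ V_DS1).
4.9/4.6 = 1.065 = (1 + 4.62 λ)/(1 + 3.24 λ).
Solving: λ (I_D1 V_DS2 − I_D2 V_DS1) = I_D2 − I_D1, so λ = (4.9 − 4.6) / (4.6 × 4.62 − 4.9 × 3.24) = 0.3 / 5.38 = 0.0558 V⁻¹.

λ = 0.0558 V⁻¹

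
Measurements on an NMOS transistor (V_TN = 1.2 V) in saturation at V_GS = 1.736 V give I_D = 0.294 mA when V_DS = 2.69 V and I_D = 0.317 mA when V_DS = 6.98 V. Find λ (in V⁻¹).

With V_GS fixed, I_D ∝ (1 + λ V_DS) in saturation, so I_D2/I_D1 = (1 + λ V_DS2)/(1 + λ V_DS1).
0.317/0.294 = 1.078 = (1 + 6.98 λ)/(1 + 2.69 λ).
Solving: λ (I_D1 V_DS2 − I_D2 V_DS1) = I_D2 − I_D1, so λ = (0.317 − 0.294) / (0.294 × 6.98 − 0.317 × 2.69) = 0.023 / 1.2 = 0.0192 V⁻¹.

λ = 0.0192 V⁻¹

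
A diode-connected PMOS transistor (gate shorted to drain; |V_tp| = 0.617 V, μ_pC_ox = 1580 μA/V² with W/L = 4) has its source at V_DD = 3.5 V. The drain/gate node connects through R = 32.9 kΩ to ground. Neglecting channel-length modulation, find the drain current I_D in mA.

With gate tied to drain, V_SG = V_SD ≥ V_SG − |V_tp|, so the device is in saturation.
k_p = μ_pC_ox · (W/L) = 6.32 mA/V².
KCL at the drain: ½ k_p (V_SG − |V_tp|)² = (V_DD − V_SG)/R.
Let x = V_SG − 0.617. Then 104 x² + x − 2.883 = 0, giving x = 0.162 V (positive root), so V_SG = 0.779 V.
I_D = (V_DD − V_SG)/R = (3.5 − 0.779) / 32.9 = 0.0827 mA.

I_D = 0.0827 mA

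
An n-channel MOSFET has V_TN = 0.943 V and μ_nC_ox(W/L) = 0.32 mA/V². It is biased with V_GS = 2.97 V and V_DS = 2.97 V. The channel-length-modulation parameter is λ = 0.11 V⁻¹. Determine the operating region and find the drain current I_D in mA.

V_ov = V_GS − V_TN = 2.97 − 0.943 = 2.03 V.
Since V_DS = 2.97 V ≥ V_ov = 2.03 V, the device is in saturation.
I_D = ½ k_n V_ov² (1 + λ V_DS) = 0.5 × 0.32 × 2.03² × (1 + 0.11 × 2.97) = 0.872 mA.

Saturation; I_D = 0.872 mA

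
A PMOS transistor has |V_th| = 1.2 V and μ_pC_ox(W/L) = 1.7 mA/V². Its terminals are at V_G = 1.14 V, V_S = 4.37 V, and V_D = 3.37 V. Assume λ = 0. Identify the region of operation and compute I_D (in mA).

V_SG = V_S − V_G = 4.37 − 1.14 = 3.23 V; V_SD = V_S − V_D = 4.37 − 3.37 = 1 V.
V_ov = V_SG − |V_th| = 3.23 − 1.2 = 2.03 V.
Since V_SD = 1 V < V_ov = 2.03 V, the device is in the triode region.
I_D = k_p [V_ov · V_SD − ½ V_SD²] = 1.7 × [2.03 × 1 − 0.5 × 1²] = 2.6 mA.

Triode; I_D = 2.60 mA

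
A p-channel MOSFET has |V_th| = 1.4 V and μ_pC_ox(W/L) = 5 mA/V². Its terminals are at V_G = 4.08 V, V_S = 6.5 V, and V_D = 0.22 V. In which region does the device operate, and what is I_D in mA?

Saturation; I_D = 2.60 mA

V_SG = V_S − V_G = 6.5 − 4.08 = 2.42 V; V_SD = V_S − V_D = 6.5 − 0.22 = 6.28 V.
V_ov = V_SG − |V_th| = 2.42 − 1.4 = 1.02 V.
Since V_SD = 6.28 V ≥ V_ov = 1.02 V, the device is in saturation.
I_D = ½ k_p V_ov² = 0.5 × 5 × 1.02² = 2.6 mA.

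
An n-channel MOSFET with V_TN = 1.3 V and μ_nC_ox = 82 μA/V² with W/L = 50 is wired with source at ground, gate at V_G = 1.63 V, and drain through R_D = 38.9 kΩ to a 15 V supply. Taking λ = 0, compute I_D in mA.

I_D = 0.223 mA

V_GS = V_G = 1.63 V, so V_ov = 1.63 − 1.3 = 0.33 V.
k_n = μ_nC_ox · (W/L) = 4.1 mA/V².
Assume saturation: I_D = ½ k_n V_ov² = 0.5 × 4.1 × 0.33² = 0.223 mA, giving V_DS = V_DD − I_D R_D = 15 − 0.223 × 38.9 = 6.32 V.
V_DS = 6.32 V ≥ V_ov = 0.33 V, confirming saturation.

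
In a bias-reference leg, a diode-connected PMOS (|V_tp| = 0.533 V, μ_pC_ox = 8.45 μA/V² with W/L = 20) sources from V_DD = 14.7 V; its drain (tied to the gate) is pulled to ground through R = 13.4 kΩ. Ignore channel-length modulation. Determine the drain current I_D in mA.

With gate tied to drain, V_SG = V_SD ≥ V_SG − |V_tp|, so the device is in saturation.
k_p = μ_pC_ox · (W/L) = 0.169 mA/V².
KCL at the drain: ½ k_p (V_SG − |V_tp|)² = (V_DD − V_SG)/R.
Let x = V_SG − 0.533. Then 1.13 x² + x − 14.17 = 0, giving x = 3.12 V (positive root), so V_SG = 3.66 V.
I_D = (V_DD − V_SG)/R = (14.7 − 3.66) / 13.4 = 0.824 mA.

I_D = 0.824 mA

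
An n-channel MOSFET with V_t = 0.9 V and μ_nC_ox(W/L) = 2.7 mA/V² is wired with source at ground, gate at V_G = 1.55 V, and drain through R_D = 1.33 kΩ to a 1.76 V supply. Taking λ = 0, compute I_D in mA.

I_D = 0.570 mA

V_GS = V_G = 1.55 V, so V_ov = 1.55 − 0.9 = 0.65 V.
Assume saturation: I_D = ½ k_n V_ov² = 0.5 × 2.7 × 0.65² = 0.57 mA, giving V_DS = V_DD − I_D R_D = 1.76 − 0.57 × 1.33 = 1 V.
V_DS = 1 V ≥ V_ov = 0.65 V, confirming saturation.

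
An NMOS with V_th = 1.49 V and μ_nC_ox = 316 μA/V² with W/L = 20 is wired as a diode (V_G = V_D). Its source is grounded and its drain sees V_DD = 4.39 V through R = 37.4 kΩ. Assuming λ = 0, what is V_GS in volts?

With gate tied to drain, V_GS = V_DS ≥ V_GS − V_th, so the device is in saturation.
k_n = μ_nC_ox · (W/L) = 6.32 mA/V².
KCL at the drain: ½ k_n (V_GS − V_th)² = (V_DD − V_GS)/R.
Let x = V_GS − 1.49. Then 118 x² + x − 2.9 = 0, giving x = 0.152 V (positive root), so V_GS = 1.64 V.
I_D = (V_DD − V_GS)/R = (4.39 − 1.64) / 37.4 = 0.0735 mA.

V_GS = 1.64 V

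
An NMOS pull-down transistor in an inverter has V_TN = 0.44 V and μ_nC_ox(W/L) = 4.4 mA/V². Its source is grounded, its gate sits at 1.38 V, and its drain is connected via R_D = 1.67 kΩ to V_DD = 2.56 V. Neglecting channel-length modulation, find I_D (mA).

I_D = 1.30 mA

V_GS = V_G = 1.38 V, so V_ov = 1.38 − 0.44 = 0.94 V.
Assume saturation: I_D = ½ k_n V_ov² = 0.5 × 4.4 × 0.94² = 1.94 mA, giving V_DS = V_DD − I_D R_D = 2.56 − 1.94 × 1.67 = -0.686 V.
But -0.686 V < V_ov = 0.94 V, so the device is actually in triode.
In triode I_D = k_n[V_ov V_DS − ½ V_DS²] and I_D = (V_DD − V_DS)/R_D. Equating: 3.67 V_DS² − 7.907 V_DS + 2.56 = 0, giving V_DS = 0.397 V (the root below V_ov).
I_D = (2.56 − 0.397) / 1.67 = 1.3 mA.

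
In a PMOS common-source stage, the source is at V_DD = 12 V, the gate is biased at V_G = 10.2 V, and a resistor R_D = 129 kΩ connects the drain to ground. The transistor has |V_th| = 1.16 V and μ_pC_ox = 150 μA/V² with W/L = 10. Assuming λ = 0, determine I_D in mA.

V_SG = V_DD − V_G = 12 − 10.2 = 1.8 V, so V_ov = 1.8 − 1.16 = 0.64 V.
k_p = μ_pC_ox · (W/L) = 1.5 mA/V².
Assume saturation: I_D = ½ k_p V_ov² = 0.5 × 1.5 × 0.64² = 0.307 mA, giving V_SD = V_DD − I_D R_D = 12 − 0.307 × 129 = -27.6 V.
But -27.6 V < V_ov = 0.64 V, so the device is actually in triode.
In triode I_D = k_p[V_ov V_SD − ½ V_SD²] and I_D = (V_DD − V_SD)/R_D. Equating: 96.8 V_SD² − 124.8 V_SD + 12 = 0, giving V_SD = 0.105 V (the root below V_ov).
I_D = (12 − 0.105) / 129 = 0.0922 mA.

I_D = 0.0922 mA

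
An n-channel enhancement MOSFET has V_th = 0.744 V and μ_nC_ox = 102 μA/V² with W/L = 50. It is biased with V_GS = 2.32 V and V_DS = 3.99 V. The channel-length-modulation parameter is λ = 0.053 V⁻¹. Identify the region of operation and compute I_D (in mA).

k_n = μ_nC_ox · (W/L) = 5.1 mA/V².
V_ov = V_GS − V_th = 2.32 − 0.744 = 1.58 V.
Since V_DS = 3.99 V ≥ V_ov = 1.58 V, the device is in saturation.
I_D = ½ k_n V_ov² (1 + λ V_DS) = 0.5 × 5.1 × 1.58² × (1 + 0.053 × 3.99) = 7.67 mA.

Saturation; I_D = 7.67 mA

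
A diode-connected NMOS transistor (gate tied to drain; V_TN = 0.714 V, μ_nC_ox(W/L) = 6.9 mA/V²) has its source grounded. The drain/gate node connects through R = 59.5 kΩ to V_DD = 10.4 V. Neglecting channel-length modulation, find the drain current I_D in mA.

With gate tied to drain, V_GS = V_DS ≥ V_GS − V_TN, so the device is in saturation.
KCL at the drain: ½ k_n (V_GS − V_TN)² = (V_DD − V_GS)/R.
Let x = V_GS − 0.714. Then 205 x² + x − 9.686 = 0, giving x = 0.215 V (positive root), so V_GS = 0.929 V.
I_D = (V_DD − V_GS)/R = (10.4 − 0.929) / 59.5 = 0.159 mA.

I_D = 0.159 mA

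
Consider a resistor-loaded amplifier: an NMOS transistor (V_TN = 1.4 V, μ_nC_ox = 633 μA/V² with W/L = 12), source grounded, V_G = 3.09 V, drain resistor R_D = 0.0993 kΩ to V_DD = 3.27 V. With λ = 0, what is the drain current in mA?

V_GS = V_G = 3.09 V, so V_ov = 3.09 − 1.4 = 1.69 V.
k_n = μ_nC_ox · (W/L) = 7.596 mA/V².
Assume saturation: I_D = ½ k_n V_ov² = 0.5 × 7.596 × 1.69² = 10.8 mA, giving V_DS = V_DD − I_D R_D = 3.27 − 10.8 × 0.0993 = 2.19 V.
V_DS = 2.19 V ≥ V_ov = 1.69 V, confirming saturation.

I_D = 10.8 mA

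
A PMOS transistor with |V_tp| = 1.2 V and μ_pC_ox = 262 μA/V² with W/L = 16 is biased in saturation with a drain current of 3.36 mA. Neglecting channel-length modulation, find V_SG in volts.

k_p = μ_pC_ox · (W/L) = 4.192 mA/V².
In saturation I_D = ½ k_p (V_SG − |V_tp|)², so V_SG − |V_tp| = √(2 I_D / k_p) = √(2 × 3.36 / 4.192) = 1.27 V.
V_SG = 1.2 + 1.27 = 2.47 V.

V_SG = 2.47 V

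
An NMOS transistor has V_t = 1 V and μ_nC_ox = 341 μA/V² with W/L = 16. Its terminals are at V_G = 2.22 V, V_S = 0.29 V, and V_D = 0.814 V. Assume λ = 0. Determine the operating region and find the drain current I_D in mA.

V_GS = V_G − V_S = 2.22 − 0.29 = 1.93 V; V_DS = V_D − V_S = 0.814 − 0.29 = 0.524 V.
k_n = μ_nC_ox · (W/L) = 5.456 mA/V².
V_ov = V_GS − V_t = 1.93 − 1 = 0.93 V.
Since V_DS = 0.524 V < V_ov = 0.93 V, the device is in the triode region.
I_D = k_n [V_ov · V_DS − ½ V_DS²] = 5.456 × [0.93 × 0.524 − 0.5 × 0.524²] = 1.91 mA.

Triode; I_D = 1.91 mA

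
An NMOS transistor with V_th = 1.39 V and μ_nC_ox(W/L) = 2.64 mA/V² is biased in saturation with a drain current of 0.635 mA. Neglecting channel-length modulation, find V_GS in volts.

In saturation I_D = ½ k_n (V_GS − V_th)², so V_GS − V_th = √(2 I_D / k_n) = √(2 × 0.635 / 2.64) = 0.694 V.
V_GS = 1.39 + 0.694 = 2.08 V.

V_GS = 2.08 V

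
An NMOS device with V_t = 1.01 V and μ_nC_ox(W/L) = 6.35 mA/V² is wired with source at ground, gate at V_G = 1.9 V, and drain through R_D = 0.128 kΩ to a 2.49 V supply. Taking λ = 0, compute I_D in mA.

I_D = 2.51 mA

V_GS = V_G = 1.9 V, so V_ov = 1.9 − 1.01 = 0.89 V.
Assume saturation: I_D = ½ k_n V_ov² = 0.5 × 6.35 × 0.89² = 2.51 mA, giving V_DS = V_DD − I_D R_D = 2.49 − 2.51 × 0.128 = 2.17 V.
V_DS = 2.17 V ≥ V_ov = 0.89 V, confirming saturation.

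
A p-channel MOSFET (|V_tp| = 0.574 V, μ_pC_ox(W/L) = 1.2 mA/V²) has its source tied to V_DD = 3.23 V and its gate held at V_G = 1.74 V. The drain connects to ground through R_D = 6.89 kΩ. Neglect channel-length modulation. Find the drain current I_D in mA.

V_SG = V_DD − V_G = 3.23 − 1.74 = 1.49 V, so V_ov = 1.49 − 0.574 = 0.916 V.
Assume saturation: I_D = ½ k_p V_ov² = 0.5 × 1.2 × 0.916² = 0.503 mA, giving V_SD = V_DD − I_D R_D = 3.23 − 0.503 × 6.89 = -0.239 V.
But -0.239 V < V_ov = 0.916 V, so the device is actually in triode.
In triode I_D = k_p[V_ov V_SD − ½ V_SD²] and I_D = (V_DD − V_SD)/R_D. Equating: 4.13 V_SD² − 8.573 V_SD + 3.23 = 0, giving V_SD = 0.495 V (the root below V_ov).
I_D = (3.23 − 0.495) / 6.89 = 0.397 mA.

I_D = 0.397 mA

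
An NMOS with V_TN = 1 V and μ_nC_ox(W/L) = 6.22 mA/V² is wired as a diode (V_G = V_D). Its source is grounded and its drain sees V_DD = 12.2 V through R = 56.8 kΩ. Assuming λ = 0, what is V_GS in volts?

With gate tied to drain, V_GS = V_DS ≥ V_GS − V_TN, so the device is in saturation.
KCL at the drain: ½ k_n (V_GS − V_TN)² = (V_DD − V_GS)/R.
Let x = V_GS − 1. Then 177 x² + x − 11.2 = 0, giving x = 0.249 V (positive root), so V_GS = 1.25 V.
I_D = (V_DD − V_GS)/R = (12.2 − 1.25) / 56.8 = 0.193 mA.

V_GS = 1.25 V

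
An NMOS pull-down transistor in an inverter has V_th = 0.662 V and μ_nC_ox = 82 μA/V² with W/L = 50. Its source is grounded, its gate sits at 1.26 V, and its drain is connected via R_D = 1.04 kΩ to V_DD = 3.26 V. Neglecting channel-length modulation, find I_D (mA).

V_GS = V_G = 1.26 V, so V_ov = 1.26 − 0.662 = 0.598 V.
k_n = μ_nC_ox · (W/L) = 4.1 mA/V².
Assume saturation: I_D = ½ k_n V_ov² = 0.5 × 4.1 × 0.598² = 0.733 mA, giving V_DS = V_DD − I_D R_D = 3.26 − 0.733 × 1.04 = 2.5 V.
V_DS = 2.5 V ≥ V_ov = 0.598 V, confirming saturation.

I_D = 0.733 mA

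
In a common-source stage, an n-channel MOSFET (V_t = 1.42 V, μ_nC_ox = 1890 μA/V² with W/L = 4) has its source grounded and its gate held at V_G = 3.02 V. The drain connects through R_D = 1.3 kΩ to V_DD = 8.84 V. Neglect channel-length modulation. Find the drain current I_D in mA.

I_D = 6.30 mA

V_GS = V_G = 3.02 V, so V_ov = 3.02 − 1.42 = 1.6 V.
k_n = μ_nC_ox · (W/L) = 7.56 mA/V².
Assume saturation: I_D = ½ k_n V_ov² = 0.5 × 7.56 × 1.6² = 9.68 mA, giving V_DS = V_DD − I_D R_D = 8.84 − 9.68 × 1.3 = -3.74 V.
But -3.74 V < V_ov = 1.6 V, so the device is actually in triode.
In triode I_D = k_n[V_ov V_DS − ½ V_DS²] and I_D = (V_DD − V_DS)/R_D. Equating: 4.91 V_DS² − 16.72 V_DS + 8.84 = 0, giving V_DS = 0.654 V (the root below V_ov).
I_D = (8.84 − 0.654) / 1.3 = 6.3 mA.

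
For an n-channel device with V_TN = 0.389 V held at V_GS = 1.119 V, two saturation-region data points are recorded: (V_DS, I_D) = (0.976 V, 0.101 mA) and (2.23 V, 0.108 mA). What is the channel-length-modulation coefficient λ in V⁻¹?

λ = 0.0584 V⁻¹

With V_GS fixed, I_D ∝ (1 + λ V_DS) in saturation, so I_D2/I_D1 = (1 + λ V_DS2)/(1 + λ V_DS1).
0.108/0.101 = 1.069 = (1 + 2.23 λ)/(1 + 0.976 λ).
Solving: λ (I_D1 V_DS2 − I_D2 V_DS1) = I_D2 − I_D1, so λ = (0.108 − 0.101) / (0.101 × 2.23 − 0.108 × 0.976) = 0.007 / 0.12 = 0.0584 V⁻¹.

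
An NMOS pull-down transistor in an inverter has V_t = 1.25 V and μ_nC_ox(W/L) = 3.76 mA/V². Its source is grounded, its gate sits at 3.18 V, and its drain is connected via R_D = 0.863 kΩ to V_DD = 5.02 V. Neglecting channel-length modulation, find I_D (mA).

V_GS = V_G = 3.18 V, so V_ov = 3.18 − 1.25 = 1.93 V.
Assume saturation: I_D = ½ k_n V_ov² = 0.5 × 3.76 × 1.93² = 7 mA, giving V_DS = V_DD − I_D R_D = 5.02 − 7 × 0.863 = -1.02 V.
But -1.02 V < V_ov = 1.93 V, so the device is actually in triode.
In triode I_D = k_n[V_ov V_DS − ½ V_DS²] and I_D = (V_DD − V_DS)/R_D. Equating: 1.62 V_DS² − 7.263 V_DS + 5.02 = 0, giving V_DS = 0.854 V (the root below V_ov).
I_D = (5.02 − 0.854) / 0.863 = 4.83 mA.

I_D = 4.83 mA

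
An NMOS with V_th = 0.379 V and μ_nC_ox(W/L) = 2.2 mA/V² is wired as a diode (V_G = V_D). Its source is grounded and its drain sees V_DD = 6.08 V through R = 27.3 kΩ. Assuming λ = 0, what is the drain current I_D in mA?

With gate tied to drain, V_GS = V_DS ≥ V_GS − V_th, so the device is in saturation.
KCL at the drain: ½ k_n (V_GS − V_th)² = (V_DD − V_GS)/R.
Let x = V_GS − 0.379. Then 30 x² + x − 5.701 = 0, giving x = 0.419 V (positive root), so V_GS = 0.798 V.
I_D = (V_DD − V_GS)/R = (6.08 − 0.798) / 27.3 = 0.193 mA.

I_D = 0.193 mA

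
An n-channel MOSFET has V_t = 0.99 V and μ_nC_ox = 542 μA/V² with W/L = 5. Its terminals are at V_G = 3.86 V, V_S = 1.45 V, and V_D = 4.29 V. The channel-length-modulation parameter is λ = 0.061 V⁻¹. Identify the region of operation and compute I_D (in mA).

Saturation; I_D = 3.21 mA

V_GS = V_G − V_S = 3.86 − 1.45 = 2.41 V; V_DS = V_D − V_S = 4.29 − 1.45 = 2.84 V.
k_n = μ_nC_ox · (W/L) = 2.71 mA/V².
V_ov = V_GS − V_t = 2.41 − 0.99 = 1.42 V.
Since V_DS = 2.84 V ≥ V_ov = 1.42 V, the device is in saturation.
I_D = ½ k_n V_ov² (1 + λ V_DS) = 0.5 × 2.71 × 1.42² × (1 + 0.061 × 2.84) = 3.21 mA.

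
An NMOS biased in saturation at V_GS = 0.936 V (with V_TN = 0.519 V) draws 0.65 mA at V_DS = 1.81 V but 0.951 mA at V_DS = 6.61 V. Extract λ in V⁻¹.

λ = 0.117 V⁻¹

With V_GS fixed, I_D ∝ (1 + λ V_DS) in saturation, so I_D2/I_D1 = (1 + λ V_DS2)/(1 + λ V_DS1).
0.951/0.65 = 1.463 = (1 + 6.61 λ)/(1 + 1.81 λ).
Solving: λ (I_D1 V_DS2 − I_D2 V_DS1) = I_D2 − I_D1, so λ = (0.951 − 0.65) / (0.65 × 6.61 − 0.951 × 1.81) = 0.301 / 2.58 = 0.117 V⁻¹.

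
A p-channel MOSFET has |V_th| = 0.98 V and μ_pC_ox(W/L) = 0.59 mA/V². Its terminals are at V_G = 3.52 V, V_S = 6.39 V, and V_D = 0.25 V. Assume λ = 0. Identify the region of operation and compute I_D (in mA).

Saturation; I_D = 1.05 mA

V_SG = V_S − V_G = 6.39 − 3.52 = 2.87 V; V_SD = V_S − V_D = 6.39 − 0.25 = 6.14 V.
V_ov = V_SG − |V_th| = 2.87 − 0.98 = 1.89 V.
Since V_SD = 6.14 V ≥ V_ov = 1.89 V, the device is in saturation.
I_D = ½ k_p V_ov² = 0.5 × 0.59 × 1.89² = 1.05 mA.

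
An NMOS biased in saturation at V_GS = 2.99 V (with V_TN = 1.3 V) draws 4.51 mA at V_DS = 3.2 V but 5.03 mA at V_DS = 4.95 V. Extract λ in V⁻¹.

λ = 0.0835 V⁻¹

With V_GS fixed, I_D ∝ (1 + λ V_DS) in saturation, so I_D2/I_D1 = (1 + λ V_DS2)/(1 + λ V_DS1).
5.03/4.51 = 1.115 = (1 + 4.95 λ)/(1 + 3.2 λ).
Solving: λ (I_D1 V_DS2 − I_D2 V_DS1) = I_D2 − I_D1, so λ = (5.03 − 4.51) / (4.51 × 4.95 − 5.03 × 3.2) = 0.52 / 6.23 = 0.0835 V⁻¹.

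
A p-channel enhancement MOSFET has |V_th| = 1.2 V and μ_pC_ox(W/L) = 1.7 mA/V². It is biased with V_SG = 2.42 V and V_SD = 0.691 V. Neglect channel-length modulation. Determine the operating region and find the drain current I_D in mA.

Triode; I_D = 1.03 mA

V_ov = V_SG − |V_th| = 2.42 − 1.2 = 1.22 V.
Since V_SD = 0.691 V < V_ov = 1.22 V, the device is in the triode region.
I_D = k_p [V_ov · V_SD − ½ V_SD²] = 1.7 × [1.22 × 0.691 − 0.5 × 0.691²] = 1.03 mA.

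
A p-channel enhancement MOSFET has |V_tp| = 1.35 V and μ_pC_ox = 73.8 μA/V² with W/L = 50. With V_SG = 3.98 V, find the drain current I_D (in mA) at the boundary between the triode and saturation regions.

At the boundary V_SD = V_ov = V_SG − |V_tp| = 3.98 − 1.35 = 2.63 V.
k_p = μ_pC_ox · (W/L) = 3.69 mA/V².
I_D = ½ k_p V_ov² = 0.5 × 3.69 × 2.63² = 12.8 mA.

I_D = 12.8 mA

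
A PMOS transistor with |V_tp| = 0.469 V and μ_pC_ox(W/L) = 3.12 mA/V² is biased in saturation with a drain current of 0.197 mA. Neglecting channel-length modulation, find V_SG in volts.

V_SG = 0.824 V

In saturation I_D = ½ k_p (V_SG − |V_tp|)², so V_SG − |V_tp| = √(2 I_D / k_p) = √(2 × 0.197 / 3.12) = 0.355 V.
V_SG = 0.469 + 0.355 = 0.824 V.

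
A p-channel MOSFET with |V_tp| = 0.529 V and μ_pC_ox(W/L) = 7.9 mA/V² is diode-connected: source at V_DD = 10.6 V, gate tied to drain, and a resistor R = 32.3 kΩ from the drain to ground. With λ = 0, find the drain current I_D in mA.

With gate tied to drain, V_SG = V_SD ≥ V_SG − |V_tp|, so the device is in saturation.
KCL at the drain: ½ k_p (V_SG − |V_tp|)² = (V_DD − V_SG)/R.
Let x = V_SG − 0.529. Then 128 x² + x − 10.07 = 0, giving x = 0.277 V (positive root), so V_SG = 0.806 V.
I_D = (V_DD − V_SG)/R = (10.6 − 0.806) / 32.3 = 0.303 mA.

I_D = 0.303 mA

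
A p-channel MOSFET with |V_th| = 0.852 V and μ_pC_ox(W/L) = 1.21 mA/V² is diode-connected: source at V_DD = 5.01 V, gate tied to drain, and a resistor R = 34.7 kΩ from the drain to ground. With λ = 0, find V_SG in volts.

V_SG = 1.27 V

With gate tied to drain, V_SG = V_SD ≥ V_SG − |V_th|, so the device is in saturation.
KCL at the drain: ½ k_p (V_SG − |V_th|)² = (V_DD − V_SG)/R.
Let x = V_SG − 0.852. Then 21 x² + x − 4.158 = 0, giving x = 0.422 V (positive root), so V_SG = 1.27 V.
I_D = (V_DD − V_SG)/R = (5.01 − 1.27) / 34.7 = 0.108 mA.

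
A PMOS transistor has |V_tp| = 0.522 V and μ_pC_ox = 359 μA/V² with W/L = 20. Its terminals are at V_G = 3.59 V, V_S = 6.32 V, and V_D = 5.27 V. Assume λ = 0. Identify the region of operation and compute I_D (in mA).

V_SG = V_S − V_G = 6.32 − 3.59 = 2.73 V; V_SD = V_S − V_D = 6.32 − 5.27 = 1.05 V.
k_p = μ_pC_ox · (W/L) = 7.18 mA/V².
V_ov = V_SG − |V_tp| = 2.73 − 0.522 = 2.21 V.
Since V_SD = 1.05 V < V_ov = 2.21 V, the device is in the triode region.
I_D = k_p [V_ov · V_SD − ½ V_SD²] = 7.18 × [2.21 × 1.05 − 0.5 × 1.05²] = 12.7 mA.

Triode; I_D = 12.7 mA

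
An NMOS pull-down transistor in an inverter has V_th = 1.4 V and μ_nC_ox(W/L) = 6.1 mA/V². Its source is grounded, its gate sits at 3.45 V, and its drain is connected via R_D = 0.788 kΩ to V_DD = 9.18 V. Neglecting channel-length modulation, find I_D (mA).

I_D = 10.2 mA

V_GS = V_G = 3.45 V, so V_ov = 3.45 − 1.4 = 2.05 V.
Assume saturation: I_D = ½ k_n V_ov² = 0.5 × 6.1 × 2.05² = 12.8 mA, giving V_DS = V_DD − I_D R_D = 9.18 − 12.8 × 0.788 = -0.92 V.
But -0.92 V < V_ov = 2.05 V, so the device is actually in triode.
In triode I_D = k_n[V_ov V_DS − ½ V_DS²] and I_D = (V_DD − V_DS)/R_D. Equating: 2.4 V_DS² − 10.85 V_DS + 9.18 = 0, giving V_DS = 1.13 V (the root below V_ov).
I_D = (9.18 − 1.13) / 0.788 = 10.2 mA.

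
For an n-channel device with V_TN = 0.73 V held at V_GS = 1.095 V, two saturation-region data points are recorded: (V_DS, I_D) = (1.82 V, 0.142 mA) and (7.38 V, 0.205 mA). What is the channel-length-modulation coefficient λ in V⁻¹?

λ = 0.0934 V⁻¹

With V_GS fixed, I_D ∝ (1 + λ V_DS) in saturation, so I_D2/I_D1 = (1 + λ V_DS2)/(1 + λ V_DS1).
0.205/0.142 = 1.444 = (1 + 7.38 λ)/(1 + 1.82 λ).
Solving: λ (I_D1 V_DS2 − I_D2 V_DS1) = I_D2 − I_D1, so λ = (0.205 − 0.142) / (0.142 × 7.38 − 0.205 × 1.82) = 0.063 / 0.675 = 0.0934 V⁻¹.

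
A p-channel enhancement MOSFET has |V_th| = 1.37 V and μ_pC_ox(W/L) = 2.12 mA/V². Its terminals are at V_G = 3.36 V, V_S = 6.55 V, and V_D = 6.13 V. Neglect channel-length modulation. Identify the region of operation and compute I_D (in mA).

V_SG = V_S − V_G = 6.55 − 3.36 = 3.19 V; V_SD = V_S − V_D = 6.55 − 6.13 = 0.42 V.
V_ov = V_SG − |V_th| = 3.19 − 1.37 = 1.82 V.
Since V_SD = 0.42 V < V_ov = 1.82 V, the device is in the triode region.
I_D = k_p [V_ov · V_SD − ½ V_SD²] = 2.12 × [1.82 × 0.42 − 0.5 × 0.42²] = 1.43 mA.

Triode; I_D = 1.43 mA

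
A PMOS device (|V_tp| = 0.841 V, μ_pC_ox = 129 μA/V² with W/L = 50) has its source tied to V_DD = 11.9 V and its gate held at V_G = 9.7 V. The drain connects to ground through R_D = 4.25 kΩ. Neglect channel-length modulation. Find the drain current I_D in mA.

I_D = 2.72 mA

V_SG = V_DD − V_G = 11.9 − 9.7 = 2.2 V, so V_ov = 2.2 − 0.841 = 1.36 V.
k_p = μ_pC_ox · (W/L) = 6.45 mA/V².
Assume saturation: I_D = ½ k_p V_ov² = 0.5 × 6.45 × 1.36² = 5.96 mA, giving V_SD = V_DD − I_D R_D = 11.9 − 5.96 × 4.25 = -13.4 V.
But -13.4 V < V_ov = 1.36 V, so the device is actually in triode.
In triode I_D = k_p[V_ov V_SD − ½ V_SD²] and I_D = (V_DD − V_SD)/R_D. Equating: 13.7 V_SD² − 38.25 V_SD + 11.9 = 0, giving V_SD = 0.357 V (the root below V_ov).
I_D = (11.9 − 0.357) / 4.25 = 2.72 mA.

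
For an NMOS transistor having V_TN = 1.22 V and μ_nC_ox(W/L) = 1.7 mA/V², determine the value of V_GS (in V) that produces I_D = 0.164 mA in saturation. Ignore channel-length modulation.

V_GS = 1.66 V

In saturation I_D = ½ k_n (V_GS − V_TN)², so V_GS − V_TN = √(2 I_D / k_n) = √(2 × 0.164 / 1.7) = 0.439 V.
V_GS = 1.22 + 0.439 = 1.66 V.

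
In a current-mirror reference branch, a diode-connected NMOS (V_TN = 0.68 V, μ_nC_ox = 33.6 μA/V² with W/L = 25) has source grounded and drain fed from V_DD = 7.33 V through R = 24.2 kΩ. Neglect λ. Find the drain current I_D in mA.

I_D = 0.243 mA

With gate tied to drain, V_GS = V_DS ≥ V_GS − V_TN, so the device is in saturation.
k_n = μ_nC_ox · (W/L) = 0.84 mA/V².
KCL at the drain: ½ k_n (V_GS − V_TN)² = (V_DD − V_GS)/R.
Let x = V_GS − 0.68. Then 10.2 x² + x − 6.65 = 0, giving x = 0.761 V (positive root), so V_GS = 1.44 V.
I_D = (V_DD − V_GS)/R = (7.33 − 1.44) / 24.2 = 0.243 mA.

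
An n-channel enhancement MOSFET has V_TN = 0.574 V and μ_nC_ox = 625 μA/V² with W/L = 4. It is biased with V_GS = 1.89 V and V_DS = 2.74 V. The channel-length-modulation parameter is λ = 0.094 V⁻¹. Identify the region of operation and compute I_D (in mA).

k_n = μ_nC_ox · (W/L) = 2.5 mA/V².
V_ov = V_GS − V_TN = 1.89 − 0.574 = 1.32 V.
Since V_DS = 2.74 V ≥ V_ov = 1.32 V, the device is in saturation.
I_D = ½ k_n V_ov² (1 + λ V_DS) = 0.5 × 2.5 × 1.32² × (1 + 0.094 × 2.74) = 2.72 mA.

Saturation; I_D = 2.72 mA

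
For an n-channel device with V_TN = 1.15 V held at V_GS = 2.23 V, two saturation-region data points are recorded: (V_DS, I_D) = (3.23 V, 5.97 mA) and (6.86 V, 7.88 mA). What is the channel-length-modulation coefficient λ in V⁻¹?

λ = 0.123 V⁻¹

With V_GS fixed, I_D ∝ (1 + λ V_DS) in saturation, so I_D2/I_D1 = (1 + λ V_DS2)/(1 + λ V_DS1).
7.88/5.97 = 1.32 = (1 + 6.86 λ)/(1 + 3.23 λ).
Solving: λ (I_D1 V_DS2 − I_D2 V_DS1) = I_D2 − I_D1, so λ = (7.88 − 5.97) / (5.97 × 6.86 − 7.88 × 3.23) = 1.91 / 15.5 = 0.123 V⁻¹.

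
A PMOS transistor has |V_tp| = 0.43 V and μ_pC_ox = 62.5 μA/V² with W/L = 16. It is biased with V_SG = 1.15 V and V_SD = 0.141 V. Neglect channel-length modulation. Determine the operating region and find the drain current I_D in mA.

k_p = μ_pC_ox · (W/L) = 1 mA/V².
V_ov = V_SG − |V_tp| = 1.15 − 0.43 = 0.72 V.
Since V_SD = 0.141 V < V_ov = 0.72 V, the device is in the triode region.
I_D = k_p [V_ov · V_SD − ½ V_SD²] = 1 × [0.72 × 0.141 − 0.5 × 0.141²] = 0.0916 mA.

Triode; I_D = 0.0916 mA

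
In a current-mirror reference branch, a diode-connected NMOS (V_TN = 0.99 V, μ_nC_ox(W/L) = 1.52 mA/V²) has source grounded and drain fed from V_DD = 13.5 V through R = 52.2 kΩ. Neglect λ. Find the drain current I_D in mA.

With gate tied to drain, V_GS = V_DS ≥ V_GS − V_TN, so the device is in saturation.
KCL at the drain: ½ k_n (V_GS − V_TN)² = (V_DD − V_GS)/R.
Let x = V_GS − 0.99. Then 39.7 x² + x − 12.51 = 0, giving x = 0.549 V (positive root), so V_GS = 1.54 V.
I_D = (V_DD − V_GS)/R = (13.5 − 1.54) / 52.2 = 0.229 mA.

I_D = 0.229 mA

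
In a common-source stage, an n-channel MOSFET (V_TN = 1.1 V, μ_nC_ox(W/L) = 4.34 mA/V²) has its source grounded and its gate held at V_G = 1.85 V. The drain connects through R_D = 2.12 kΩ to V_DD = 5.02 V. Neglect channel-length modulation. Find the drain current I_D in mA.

I_D = 1.22 mA

V_GS = V_G = 1.85 V, so V_ov = 1.85 − 1.1 = 0.75 V.
Assume saturation: I_D = ½ k_n V_ov² = 0.5 × 4.34 × 0.75² = 1.22 mA, giving V_DS = V_DD − I_D R_D = 5.02 − 1.22 × 2.12 = 2.43 V.
V_DS = 2.43 V ≥ V_ov = 0.75 V, confirming saturation.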